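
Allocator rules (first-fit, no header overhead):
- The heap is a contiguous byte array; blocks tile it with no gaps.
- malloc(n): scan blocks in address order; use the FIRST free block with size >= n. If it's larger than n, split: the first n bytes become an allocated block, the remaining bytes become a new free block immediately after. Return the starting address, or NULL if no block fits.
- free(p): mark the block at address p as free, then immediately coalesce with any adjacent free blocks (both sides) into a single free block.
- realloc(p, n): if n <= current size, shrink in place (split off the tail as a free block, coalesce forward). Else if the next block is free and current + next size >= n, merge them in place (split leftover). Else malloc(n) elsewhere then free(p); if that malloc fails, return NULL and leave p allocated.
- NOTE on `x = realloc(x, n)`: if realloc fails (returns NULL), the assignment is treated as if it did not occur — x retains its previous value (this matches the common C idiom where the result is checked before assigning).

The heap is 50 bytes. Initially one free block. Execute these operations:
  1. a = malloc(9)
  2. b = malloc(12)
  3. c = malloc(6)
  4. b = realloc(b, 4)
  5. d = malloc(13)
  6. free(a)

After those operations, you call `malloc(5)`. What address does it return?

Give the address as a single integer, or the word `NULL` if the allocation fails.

Answer: 0

Derivation:
Op 1: a = malloc(9) -> a = 0; heap: [0-8 ALLOC][9-49 FREE]
Op 2: b = malloc(12) -> b = 9; heap: [0-8 ALLOC][9-20 ALLOC][21-49 FREE]
Op 3: c = malloc(6) -> c = 21; heap: [0-8 ALLOC][9-20 ALLOC][21-26 ALLOC][27-49 FREE]
Op 4: b = realloc(b, 4) -> b = 9; heap: [0-8 ALLOC][9-12 ALLOC][13-20 FREE][21-26 ALLOC][27-49 FREE]
Op 5: d = malloc(13) -> d = 27; heap: [0-8 ALLOC][9-12 ALLOC][13-20 FREE][21-26 ALLOC][27-39 ALLOC][40-49 FREE]
Op 6: free(a) -> (freed a); heap: [0-8 FREE][9-12 ALLOC][13-20 FREE][21-26 ALLOC][27-39 ALLOC][40-49 FREE]
malloc(5): first-fit scan over [0-8 FREE][9-12 ALLOC][13-20 FREE][21-26 ALLOC][27-39 ALLOC][40-49 FREE] -> 0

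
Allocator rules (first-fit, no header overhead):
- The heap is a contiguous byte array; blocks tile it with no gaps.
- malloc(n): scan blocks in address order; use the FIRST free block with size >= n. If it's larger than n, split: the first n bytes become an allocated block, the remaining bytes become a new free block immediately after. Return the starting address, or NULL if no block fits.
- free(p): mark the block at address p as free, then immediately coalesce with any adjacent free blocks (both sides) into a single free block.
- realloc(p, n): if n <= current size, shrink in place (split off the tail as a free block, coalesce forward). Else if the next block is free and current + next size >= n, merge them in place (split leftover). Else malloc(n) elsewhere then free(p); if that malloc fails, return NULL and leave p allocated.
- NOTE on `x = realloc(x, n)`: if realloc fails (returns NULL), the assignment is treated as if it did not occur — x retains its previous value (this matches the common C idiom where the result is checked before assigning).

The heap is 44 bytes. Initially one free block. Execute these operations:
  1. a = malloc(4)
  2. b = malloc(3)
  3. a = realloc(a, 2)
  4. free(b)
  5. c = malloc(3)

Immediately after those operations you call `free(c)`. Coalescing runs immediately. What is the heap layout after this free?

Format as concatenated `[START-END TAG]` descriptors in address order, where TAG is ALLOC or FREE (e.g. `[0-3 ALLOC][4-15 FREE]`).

Answer: [0-1 ALLOC][2-43 FREE]

Derivation:
Op 1: a = malloc(4) -> a = 0; heap: [0-3 ALLOC][4-43 FREE]
Op 2: b = malloc(3) -> b = 4; heap: [0-3 ALLOC][4-6 ALLOC][7-43 FREE]
Op 3: a = realloc(a, 2) -> a = 0; heap: [0-1 ALLOC][2-3 FREE][4-6 ALLOC][7-43 FREE]
Op 4: free(b) -> (freed b); heap: [0-1 ALLOC][2-43 FREE]
Op 5: c = malloc(3) -> c = 2; heap: [0-1 ALLOC][2-4 ALLOC][5-43 FREE]
free(c): c = 2 -> block [2-4 ALLOC]; mark free, coalesce with adjacent free neighbors -> [0-1 ALLOC][2-43 FREE]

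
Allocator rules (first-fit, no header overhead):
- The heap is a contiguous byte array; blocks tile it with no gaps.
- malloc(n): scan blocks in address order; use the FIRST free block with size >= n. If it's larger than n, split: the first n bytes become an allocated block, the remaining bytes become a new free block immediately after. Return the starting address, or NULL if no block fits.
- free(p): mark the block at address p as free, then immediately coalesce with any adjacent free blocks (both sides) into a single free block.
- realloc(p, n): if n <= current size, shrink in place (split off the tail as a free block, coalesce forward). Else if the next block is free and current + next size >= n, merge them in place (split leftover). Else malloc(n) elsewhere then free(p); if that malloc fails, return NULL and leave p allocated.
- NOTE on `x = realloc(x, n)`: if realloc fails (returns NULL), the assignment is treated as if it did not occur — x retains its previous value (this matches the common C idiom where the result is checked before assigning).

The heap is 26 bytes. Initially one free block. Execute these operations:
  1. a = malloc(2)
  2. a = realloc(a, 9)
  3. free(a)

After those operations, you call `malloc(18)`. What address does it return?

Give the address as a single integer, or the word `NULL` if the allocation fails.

Answer: 0

Derivation:
Op 1: a = malloc(2) -> a = 0; heap: [0-1 ALLOC][2-25 FREE]
Op 2: a = realloc(a, 9) -> a = 0; heap: [0-8 ALLOC][9-25 FREE]
Op 3: free(a) -> (freed a); heap: [0-25 FREE]
malloc(18): first-fit scan over [0-25 FREE] -> 0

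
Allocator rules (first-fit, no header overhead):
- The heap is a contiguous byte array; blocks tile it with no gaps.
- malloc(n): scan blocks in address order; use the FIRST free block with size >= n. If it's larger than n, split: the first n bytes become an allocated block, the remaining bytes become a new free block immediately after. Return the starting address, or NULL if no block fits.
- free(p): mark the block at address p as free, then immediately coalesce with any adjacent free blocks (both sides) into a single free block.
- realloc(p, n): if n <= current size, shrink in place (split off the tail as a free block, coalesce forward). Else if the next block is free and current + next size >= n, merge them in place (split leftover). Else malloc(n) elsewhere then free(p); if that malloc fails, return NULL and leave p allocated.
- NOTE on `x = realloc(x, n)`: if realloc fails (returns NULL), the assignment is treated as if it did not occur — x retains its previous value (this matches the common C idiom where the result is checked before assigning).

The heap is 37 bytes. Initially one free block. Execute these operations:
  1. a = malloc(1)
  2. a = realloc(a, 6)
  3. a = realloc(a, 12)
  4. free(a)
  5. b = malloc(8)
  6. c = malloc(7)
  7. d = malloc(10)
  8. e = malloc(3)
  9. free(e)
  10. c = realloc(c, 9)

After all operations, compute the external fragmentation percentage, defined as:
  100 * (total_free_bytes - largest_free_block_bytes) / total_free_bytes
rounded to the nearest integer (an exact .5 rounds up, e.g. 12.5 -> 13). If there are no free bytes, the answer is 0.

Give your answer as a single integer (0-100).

Answer: 30

Derivation:
Op 1: a = malloc(1) -> a = 0; heap: [0-0 ALLOC][1-36 FREE]
Op 2: a = realloc(a, 6) -> a = 0; heap: [0-5 ALLOC][6-36 FREE]
Op 3: a = realloc(a, 12) -> a = 0; heap: [0-11 ALLOC][12-36 FREE]
Op 4: free(a) -> (freed a); heap: [0-36 FREE]
Op 5: b = malloc(8) -> b = 0; heap: [0-7 ALLOC][8-36 FREE]
Op 6: c = malloc(7) -> c = 8; heap: [0-7 ALLOC][8-14 ALLOC][15-36 FREE]
Op 7: d = malloc(10) -> d = 15; heap: [0-7 ALLOC][8-14 ALLOC][15-24 ALLOC][25-36 FREE]
Op 8: e = malloc(3) -> e = 25; heap: [0-7 ALLOC][8-14 ALLOC][15-24 ALLOC][25-27 ALLOC][28-36 FREE]
Op 9: free(e) -> (freed e); heap: [0-7 ALLOC][8-14 ALLOC][15-24 ALLOC][25-36 FREE]
Op 10: c = realloc(c, 9) -> c = 25; heap: [0-7 ALLOC][8-14 FREE][15-24 ALLOC][25-33 ALLOC][34-36 FREE]
Free blocks: [7 3] total_free=10 largest=7 -> 100*(10-7)/10 = 300/10 = 30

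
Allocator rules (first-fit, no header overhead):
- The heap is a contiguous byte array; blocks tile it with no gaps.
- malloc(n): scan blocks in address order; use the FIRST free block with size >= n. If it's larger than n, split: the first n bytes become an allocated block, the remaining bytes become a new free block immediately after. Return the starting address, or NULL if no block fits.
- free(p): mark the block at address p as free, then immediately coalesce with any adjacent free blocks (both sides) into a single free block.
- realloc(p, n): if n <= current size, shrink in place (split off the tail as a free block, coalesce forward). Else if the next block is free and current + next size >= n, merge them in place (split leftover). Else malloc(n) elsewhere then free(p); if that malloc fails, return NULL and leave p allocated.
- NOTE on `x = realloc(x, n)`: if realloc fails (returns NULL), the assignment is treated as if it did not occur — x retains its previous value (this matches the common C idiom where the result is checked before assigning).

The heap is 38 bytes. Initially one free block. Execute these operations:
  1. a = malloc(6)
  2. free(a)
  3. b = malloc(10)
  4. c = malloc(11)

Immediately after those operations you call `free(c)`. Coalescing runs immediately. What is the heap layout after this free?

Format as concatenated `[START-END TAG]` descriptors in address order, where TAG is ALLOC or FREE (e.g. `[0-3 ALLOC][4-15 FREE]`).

Answer: [0-9 ALLOC][10-37 FREE]

Derivation:
Op 1: a = malloc(6) -> a = 0; heap: [0-5 ALLOC][6-37 FREE]
Op 2: free(a) -> (freed a); heap: [0-37 FREE]
Op 3: b = malloc(10) -> b = 0; heap: [0-9 ALLOC][10-37 FREE]
Op 4: c = malloc(11) -> c = 10; heap: [0-9 ALLOC][10-20 ALLOC][21-37 FREE]
free(c): c = 10 -> block [10-20 ALLOC]; mark free, coalesce with adjacent free neighbors -> [0-9 ALLOC][10-37 FREE]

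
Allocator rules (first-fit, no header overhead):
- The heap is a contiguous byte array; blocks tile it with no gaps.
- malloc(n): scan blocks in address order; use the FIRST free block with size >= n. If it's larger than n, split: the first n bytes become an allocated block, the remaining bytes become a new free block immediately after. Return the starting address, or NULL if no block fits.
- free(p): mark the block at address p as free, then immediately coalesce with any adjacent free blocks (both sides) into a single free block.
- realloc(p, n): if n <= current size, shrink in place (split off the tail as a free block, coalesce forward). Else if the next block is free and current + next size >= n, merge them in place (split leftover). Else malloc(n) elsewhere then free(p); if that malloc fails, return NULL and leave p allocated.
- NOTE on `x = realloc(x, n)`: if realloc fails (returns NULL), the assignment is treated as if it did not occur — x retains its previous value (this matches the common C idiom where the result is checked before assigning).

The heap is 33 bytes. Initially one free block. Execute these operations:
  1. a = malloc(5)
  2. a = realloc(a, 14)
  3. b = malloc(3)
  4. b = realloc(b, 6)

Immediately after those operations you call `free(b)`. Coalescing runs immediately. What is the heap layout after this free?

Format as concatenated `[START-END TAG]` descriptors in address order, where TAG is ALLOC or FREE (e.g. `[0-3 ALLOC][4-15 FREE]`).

Answer: [0-13 ALLOC][14-32 FREE]

Derivation:
Op 1: a = malloc(5) -> a = 0; heap: [0-4 ALLOC][5-32 FREE]
Op 2: a = realloc(a, 14) -> a = 0; heap: [0-13 ALLOC][14-32 FREE]
Op 3: b = malloc(3) -> b = 14; heap: [0-13 ALLOC][14-16 ALLOC][17-32 FREE]
Op 4: b = realloc(b, 6) -> b = 14; heap: [0-13 ALLOC][14-19 ALLOC][20-32 FREE]
free(b): b = 14 -> block [14-19 ALLOC]; mark free, coalesce with adjacent free neighbors -> [0-13 ALLOC][14-32 FREE]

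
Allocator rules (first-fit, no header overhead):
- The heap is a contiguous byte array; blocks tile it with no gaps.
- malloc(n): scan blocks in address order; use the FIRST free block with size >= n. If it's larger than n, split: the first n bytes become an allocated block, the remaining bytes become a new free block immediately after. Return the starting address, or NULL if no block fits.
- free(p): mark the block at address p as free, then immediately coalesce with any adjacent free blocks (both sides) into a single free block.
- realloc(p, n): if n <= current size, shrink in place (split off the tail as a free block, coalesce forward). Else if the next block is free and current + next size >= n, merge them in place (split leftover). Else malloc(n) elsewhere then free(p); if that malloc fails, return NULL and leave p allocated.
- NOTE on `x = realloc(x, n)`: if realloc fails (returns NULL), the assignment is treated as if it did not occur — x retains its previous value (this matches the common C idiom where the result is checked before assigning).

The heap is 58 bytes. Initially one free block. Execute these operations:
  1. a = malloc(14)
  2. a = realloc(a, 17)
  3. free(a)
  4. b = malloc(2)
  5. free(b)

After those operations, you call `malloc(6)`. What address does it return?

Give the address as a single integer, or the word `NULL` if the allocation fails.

Op 1: a = malloc(14) -> a = 0; heap: [0-13 ALLOC][14-57 FREE]
Op 2: a = realloc(a, 17) -> a = 0; heap: [0-16 ALLOC][17-57 FREE]
Op 3: free(a) -> (freed a); heap: [0-57 FREE]
Op 4: b = malloc(2) -> b = 0; heap: [0-1 ALLOC][2-57 FREE]
Op 5: free(b) -> (freed b); heap: [0-57 FREE]
malloc(6): first-fit scan over [0-57 FREE] -> 0

Answer: 0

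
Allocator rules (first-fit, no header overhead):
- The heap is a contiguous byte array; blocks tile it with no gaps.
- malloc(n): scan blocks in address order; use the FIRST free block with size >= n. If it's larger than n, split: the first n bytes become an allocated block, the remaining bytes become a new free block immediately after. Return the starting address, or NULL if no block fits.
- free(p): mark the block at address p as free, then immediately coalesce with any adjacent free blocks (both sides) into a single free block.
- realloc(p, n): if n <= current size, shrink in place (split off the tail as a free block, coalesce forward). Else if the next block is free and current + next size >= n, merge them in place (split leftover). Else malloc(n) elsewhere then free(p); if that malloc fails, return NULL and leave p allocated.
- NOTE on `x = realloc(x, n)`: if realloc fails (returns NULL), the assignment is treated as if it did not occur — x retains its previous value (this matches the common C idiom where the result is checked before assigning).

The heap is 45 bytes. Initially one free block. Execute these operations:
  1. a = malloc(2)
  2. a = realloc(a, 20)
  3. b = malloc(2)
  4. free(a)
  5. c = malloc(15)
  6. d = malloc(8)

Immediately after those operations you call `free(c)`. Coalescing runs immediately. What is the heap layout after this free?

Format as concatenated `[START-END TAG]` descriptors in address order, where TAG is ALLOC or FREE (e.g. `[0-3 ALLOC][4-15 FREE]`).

Answer: [0-19 FREE][20-21 ALLOC][22-29 ALLOC][30-44 FREE]

Derivation:
Op 1: a = malloc(2) -> a = 0; heap: [0-1 ALLOC][2-44 FREE]
Op 2: a = realloc(a, 20) -> a = 0; heap: [0-19 ALLOC][20-44 FREE]
Op 3: b = malloc(2) -> b = 20; heap: [0-19 ALLOC][20-21 ALLOC][22-44 FREE]
Op 4: free(a) -> (freed a); heap: [0-19 FREE][20-21 ALLOC][22-44 FREE]
Op 5: c = malloc(15) -> c = 0; heap: [0-14 ALLOC][15-19 FREE][20-21 ALLOC][22-44 FREE]
Op 6: d = malloc(8) -> d = 22; heap: [0-14 ALLOC][15-19 FREE][20-21 ALLOC][22-29 ALLOC][30-44 FREE]
free(c): c = 0 -> block [0-14 ALLOC]; mark free, coalesce with adjacent free neighbors -> [0-19 FREE][20-21 ALLOC][22-29 ALLOC][30-44 FREE]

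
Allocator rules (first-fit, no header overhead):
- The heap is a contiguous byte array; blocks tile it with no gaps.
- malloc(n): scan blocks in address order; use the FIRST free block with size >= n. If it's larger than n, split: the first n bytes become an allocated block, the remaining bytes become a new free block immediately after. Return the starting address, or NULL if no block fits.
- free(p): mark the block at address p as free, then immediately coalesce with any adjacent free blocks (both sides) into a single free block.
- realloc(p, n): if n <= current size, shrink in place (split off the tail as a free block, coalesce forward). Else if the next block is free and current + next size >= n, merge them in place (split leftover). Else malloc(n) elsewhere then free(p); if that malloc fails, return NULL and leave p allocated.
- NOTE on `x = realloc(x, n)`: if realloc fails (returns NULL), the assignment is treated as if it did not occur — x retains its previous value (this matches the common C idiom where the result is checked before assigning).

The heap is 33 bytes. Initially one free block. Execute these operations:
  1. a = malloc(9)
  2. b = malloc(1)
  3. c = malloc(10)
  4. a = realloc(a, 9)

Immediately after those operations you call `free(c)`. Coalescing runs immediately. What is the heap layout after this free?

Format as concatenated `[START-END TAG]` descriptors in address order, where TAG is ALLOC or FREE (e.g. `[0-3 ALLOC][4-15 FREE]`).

Answer: [0-8 ALLOC][9-9 ALLOC][10-32 FREE]

Derivation:
Op 1: a = malloc(9) -> a = 0; heap: [0-8 ALLOC][9-32 FREE]
Op 2: b = malloc(1) -> b = 9; heap: [0-8 ALLOC][9-9 ALLOC][10-32 FREE]
Op 3: c = malloc(10) -> c = 10; heap: [0-8 ALLOC][9-9 ALLOC][10-19 ALLOC][20-32 FREE]
Op 4: a = realloc(a, 9) -> a = 0; heap: [0-8 ALLOC][9-9 ALLOC][10-19 ALLOC][20-32 FREE]
free(c): c = 10 -> block [10-19 ALLOC]; mark free, coalesce with adjacent free neighbors -> [0-8 ALLOC][9-9 ALLOC][10-32 FREE]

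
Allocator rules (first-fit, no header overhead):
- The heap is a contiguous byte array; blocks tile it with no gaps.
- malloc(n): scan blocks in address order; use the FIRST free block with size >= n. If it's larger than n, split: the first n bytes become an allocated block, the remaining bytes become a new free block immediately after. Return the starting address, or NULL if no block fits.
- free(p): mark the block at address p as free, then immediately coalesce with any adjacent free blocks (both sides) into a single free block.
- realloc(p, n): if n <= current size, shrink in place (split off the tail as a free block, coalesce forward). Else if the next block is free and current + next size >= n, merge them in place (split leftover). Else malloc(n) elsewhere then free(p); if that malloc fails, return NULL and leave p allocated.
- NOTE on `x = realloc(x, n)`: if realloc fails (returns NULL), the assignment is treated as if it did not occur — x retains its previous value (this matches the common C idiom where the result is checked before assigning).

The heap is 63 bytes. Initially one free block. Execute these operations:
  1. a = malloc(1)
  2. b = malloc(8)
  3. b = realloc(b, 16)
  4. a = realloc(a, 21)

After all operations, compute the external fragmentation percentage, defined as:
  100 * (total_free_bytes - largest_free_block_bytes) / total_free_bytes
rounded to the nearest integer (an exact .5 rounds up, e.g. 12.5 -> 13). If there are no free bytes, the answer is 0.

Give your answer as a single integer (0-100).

Op 1: a = malloc(1) -> a = 0; heap: [0-0 ALLOC][1-62 FREE]
Op 2: b = malloc(8) -> b = 1; heap: [0-0 ALLOC][1-8 ALLOC][9-62 FREE]
Op 3: b = realloc(b, 16) -> b = 1; heap: [0-0 ALLOC][1-16 ALLOC][17-62 FREE]
Op 4: a = realloc(a, 21) -> a = 17; heap: [0-0 FREE][1-16 ALLOC][17-37 ALLOC][38-62 FREE]
Free blocks: [1 25] total_free=26 largest=25 -> 100*(26-25)/26 = 100/26 ≈ 3.846 -> rounds to 4

Answer: 4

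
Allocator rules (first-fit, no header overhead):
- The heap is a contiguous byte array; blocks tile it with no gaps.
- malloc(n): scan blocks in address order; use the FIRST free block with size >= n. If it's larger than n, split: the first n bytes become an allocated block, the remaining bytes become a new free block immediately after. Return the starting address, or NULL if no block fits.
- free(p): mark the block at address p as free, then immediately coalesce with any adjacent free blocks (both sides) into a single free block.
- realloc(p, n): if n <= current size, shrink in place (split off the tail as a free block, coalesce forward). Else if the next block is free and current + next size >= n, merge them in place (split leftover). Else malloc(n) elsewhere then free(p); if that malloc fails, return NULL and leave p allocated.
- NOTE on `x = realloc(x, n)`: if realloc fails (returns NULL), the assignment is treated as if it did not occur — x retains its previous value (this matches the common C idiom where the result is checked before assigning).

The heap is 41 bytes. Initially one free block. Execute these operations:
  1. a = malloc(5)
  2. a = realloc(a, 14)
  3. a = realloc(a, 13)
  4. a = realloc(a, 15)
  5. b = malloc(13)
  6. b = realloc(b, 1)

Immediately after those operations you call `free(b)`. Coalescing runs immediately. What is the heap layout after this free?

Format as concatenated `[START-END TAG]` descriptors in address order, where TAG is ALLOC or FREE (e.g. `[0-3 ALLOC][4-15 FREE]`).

Answer: [0-14 ALLOC][15-40 FREE]

Derivation:
Op 1: a = malloc(5) -> a = 0; heap: [0-4 ALLOC][5-40 FREE]
Op 2: a = realloc(a, 14) -> a = 0; heap: [0-13 ALLOC][14-40 FREE]
Op 3: a = realloc(a, 13) -> a = 0; heap: [0-12 ALLOC][13-40 FREE]
Op 4: a = realloc(a, 15) -> a = 0; heap: [0-14 ALLOC][15-40 FREE]
Op 5: b = malloc(13) -> b = 15; heap: [0-14 ALLOC][15-27 ALLOC][28-40 FREE]
Op 6: b = realloc(b, 1) -> b = 15; heap: [0-14 ALLOC][15-15 ALLOC][16-40 FREE]
free(b): b = 15 -> block [15-15 ALLOC]; mark free, coalesce with adjacent free neighbors -> [0-14 ALLOC][15-40 FREE]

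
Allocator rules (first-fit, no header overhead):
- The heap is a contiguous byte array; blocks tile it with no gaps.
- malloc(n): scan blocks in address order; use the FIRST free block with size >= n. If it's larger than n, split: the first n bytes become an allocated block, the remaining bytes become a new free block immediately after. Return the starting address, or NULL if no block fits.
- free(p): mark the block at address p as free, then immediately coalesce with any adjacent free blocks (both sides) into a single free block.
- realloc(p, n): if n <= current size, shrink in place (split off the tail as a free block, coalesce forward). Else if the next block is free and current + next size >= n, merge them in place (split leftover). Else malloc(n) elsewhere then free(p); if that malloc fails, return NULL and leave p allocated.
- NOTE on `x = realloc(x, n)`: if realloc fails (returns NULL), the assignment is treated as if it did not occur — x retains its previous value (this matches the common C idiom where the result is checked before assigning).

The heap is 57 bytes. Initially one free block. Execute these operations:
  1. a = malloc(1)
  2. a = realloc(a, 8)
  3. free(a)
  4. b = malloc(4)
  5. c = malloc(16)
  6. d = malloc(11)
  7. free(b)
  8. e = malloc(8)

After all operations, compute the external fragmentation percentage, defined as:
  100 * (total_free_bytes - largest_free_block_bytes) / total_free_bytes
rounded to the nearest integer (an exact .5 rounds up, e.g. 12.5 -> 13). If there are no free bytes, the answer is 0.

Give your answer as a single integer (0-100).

Answer: 18

Derivation:
Op 1: a = malloc(1) -> a = 0; heap: [0-0 ALLOC][1-56 FREE]
Op 2: a = realloc(a, 8) -> a = 0; heap: [0-7 ALLOC][8-56 FREE]
Op 3: free(a) -> (freed a); heap: [0-56 FREE]
Op 4: b = malloc(4) -> b = 0; heap: [0-3 ALLOC][4-56 FREE]
Op 5: c = malloc(16) -> c = 4; heap: [0-3 ALLOC][4-19 ALLOC][20-56 FREE]
Op 6: d = malloc(11) -> d = 20; heap: [0-3 ALLOC][4-19 ALLOC][20-30 ALLOC][31-56 FREE]
Op 7: free(b) -> (freed b); heap: [0-3 FREE][4-19 ALLOC][20-30 ALLOC][31-56 FREE]
Op 8: e = malloc(8) -> e = 31; heap: [0-3 FREE][4-19 ALLOC][20-30 ALLOC][31-38 ALLOC][39-56 FREE]
Free blocks: [4 18] total_free=22 largest=18 -> 100*(22-18)/22 = 400/22 ≈ 18.182 -> rounds to 18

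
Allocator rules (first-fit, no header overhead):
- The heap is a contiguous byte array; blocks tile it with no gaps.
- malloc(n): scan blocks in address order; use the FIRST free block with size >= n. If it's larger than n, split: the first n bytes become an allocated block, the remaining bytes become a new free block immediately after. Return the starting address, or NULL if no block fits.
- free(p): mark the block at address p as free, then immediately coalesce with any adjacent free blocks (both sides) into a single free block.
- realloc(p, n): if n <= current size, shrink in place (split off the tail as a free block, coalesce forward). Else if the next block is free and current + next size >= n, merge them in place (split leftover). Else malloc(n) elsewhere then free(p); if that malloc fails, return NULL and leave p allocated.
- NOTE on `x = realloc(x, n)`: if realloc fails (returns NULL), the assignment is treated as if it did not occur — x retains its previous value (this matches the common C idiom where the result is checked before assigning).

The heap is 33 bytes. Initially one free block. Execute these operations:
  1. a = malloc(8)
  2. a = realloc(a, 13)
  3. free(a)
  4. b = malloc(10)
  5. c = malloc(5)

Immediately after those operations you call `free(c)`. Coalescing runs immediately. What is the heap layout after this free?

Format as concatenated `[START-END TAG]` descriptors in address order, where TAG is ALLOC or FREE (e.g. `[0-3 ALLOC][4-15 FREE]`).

Op 1: a = malloc(8) -> a = 0; heap: [0-7 ALLOC][8-32 FREE]
Op 2: a = realloc(a, 13) -> a = 0; heap: [0-12 ALLOC][13-32 FREE]
Op 3: free(a) -> (freed a); heap: [0-32 FREE]
Op 4: b = malloc(10) -> b = 0; heap: [0-9 ALLOC][10-32 FREE]
Op 5: c = malloc(5) -> c = 10; heap: [0-9 ALLOC][10-14 ALLOC][15-32 FREE]
free(c): c = 10 -> block [10-14 ALLOC]; mark free, coalesce with adjacent free neighbors -> [0-9 ALLOC][10-32 FREE]

Answer: [0-9 ALLOC][10-32 FREE]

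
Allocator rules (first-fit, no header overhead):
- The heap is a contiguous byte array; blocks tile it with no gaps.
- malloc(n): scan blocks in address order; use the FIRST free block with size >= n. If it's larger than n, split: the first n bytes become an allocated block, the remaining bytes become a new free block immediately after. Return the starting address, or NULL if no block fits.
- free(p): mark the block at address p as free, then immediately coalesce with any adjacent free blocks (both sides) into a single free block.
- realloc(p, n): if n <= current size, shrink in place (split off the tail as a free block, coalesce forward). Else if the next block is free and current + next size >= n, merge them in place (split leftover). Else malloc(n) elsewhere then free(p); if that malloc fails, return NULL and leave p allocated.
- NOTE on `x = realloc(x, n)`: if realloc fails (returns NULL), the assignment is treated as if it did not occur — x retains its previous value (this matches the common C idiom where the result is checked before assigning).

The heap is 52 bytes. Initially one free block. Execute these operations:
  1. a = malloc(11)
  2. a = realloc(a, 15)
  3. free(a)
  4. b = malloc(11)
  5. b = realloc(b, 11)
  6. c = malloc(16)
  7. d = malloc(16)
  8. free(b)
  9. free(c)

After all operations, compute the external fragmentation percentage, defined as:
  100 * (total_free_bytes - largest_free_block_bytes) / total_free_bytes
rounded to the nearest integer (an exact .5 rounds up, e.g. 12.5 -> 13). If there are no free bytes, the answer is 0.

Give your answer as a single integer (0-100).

Answer: 25

Derivation:
Op 1: a = malloc(11) -> a = 0; heap: [0-10 ALLOC][11-51 FREE]
Op 2: a = realloc(a, 15) -> a = 0; heap: [0-14 ALLOC][15-51 FREE]
Op 3: free(a) -> (freed a); heap: [0-51 FREE]
Op 4: b = malloc(11) -> b = 0; heap: [0-10 ALLOC][11-51 FREE]
Op 5: b = realloc(b, 11) -> b = 0; heap: [0-10 ALLOC][11-51 FREE]
Op 6: c = malloc(16) -> c = 11; heap: [0-10 ALLOC][11-26 ALLOC][27-51 FREE]
Op 7: d = malloc(16) -> d = 27; heap: [0-10 ALLOC][11-26 ALLOC][27-42 ALLOC][43-51 FREE]
Op 8: free(b) -> (freed b); heap: [0-10 FREE][11-26 ALLOC][27-42 ALLOC][43-51 FREE]
Op 9: free(c) -> (freed c); heap: [0-26 FREE][27-42 ALLOC][43-51 FREE]
Free blocks: [27 9] total_free=36 largest=27 -> 100*(36-27)/36 = 900/36 = 25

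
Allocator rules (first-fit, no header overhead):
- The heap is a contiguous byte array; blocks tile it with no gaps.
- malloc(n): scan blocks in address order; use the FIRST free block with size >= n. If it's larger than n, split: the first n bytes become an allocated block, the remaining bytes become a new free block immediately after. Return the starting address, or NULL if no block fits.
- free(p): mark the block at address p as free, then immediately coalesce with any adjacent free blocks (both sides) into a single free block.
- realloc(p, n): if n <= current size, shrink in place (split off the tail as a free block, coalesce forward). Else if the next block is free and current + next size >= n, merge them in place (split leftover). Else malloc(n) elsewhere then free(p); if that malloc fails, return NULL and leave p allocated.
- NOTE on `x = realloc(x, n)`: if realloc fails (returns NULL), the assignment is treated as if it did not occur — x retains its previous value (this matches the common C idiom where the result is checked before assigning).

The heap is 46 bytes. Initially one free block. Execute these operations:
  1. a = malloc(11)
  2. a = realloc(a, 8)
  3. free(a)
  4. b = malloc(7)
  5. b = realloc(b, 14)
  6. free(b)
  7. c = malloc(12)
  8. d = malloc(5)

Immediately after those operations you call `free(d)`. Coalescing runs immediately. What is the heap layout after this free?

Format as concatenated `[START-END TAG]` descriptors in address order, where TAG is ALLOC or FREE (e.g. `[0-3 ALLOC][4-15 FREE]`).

Op 1: a = malloc(11) -> a = 0; heap: [0-10 ALLOC][11-45 FREE]
Op 2: a = realloc(a, 8) -> a = 0; heap: [0-7 ALLOC][8-45 FREE]
Op 3: free(a) -> (freed a); heap: [0-45 FREE]
Op 4: b = malloc(7) -> b = 0; heap: [0-6 ALLOC][7-45 FREE]
Op 5: b = realloc(b, 14) -> b = 0; heap: [0-13 ALLOC][14-45 FREE]
Op 6: free(b) -> (freed b); heap: [0-45 FREE]
Op 7: c = malloc(12) -> c = 0; heap: [0-11 ALLOC][12-45 FREE]
Op 8: d = malloc(5) -> d = 12; heap: [0-11 ALLOC][12-16 ALLOC][17-45 FREE]
free(d): d = 12 -> block [12-16 ALLOC]; mark free, coalesce with adjacent free neighbors -> [0-11 ALLOC][12-45 FREE]

Answer: [0-11 ALLOC][12-45 FREE]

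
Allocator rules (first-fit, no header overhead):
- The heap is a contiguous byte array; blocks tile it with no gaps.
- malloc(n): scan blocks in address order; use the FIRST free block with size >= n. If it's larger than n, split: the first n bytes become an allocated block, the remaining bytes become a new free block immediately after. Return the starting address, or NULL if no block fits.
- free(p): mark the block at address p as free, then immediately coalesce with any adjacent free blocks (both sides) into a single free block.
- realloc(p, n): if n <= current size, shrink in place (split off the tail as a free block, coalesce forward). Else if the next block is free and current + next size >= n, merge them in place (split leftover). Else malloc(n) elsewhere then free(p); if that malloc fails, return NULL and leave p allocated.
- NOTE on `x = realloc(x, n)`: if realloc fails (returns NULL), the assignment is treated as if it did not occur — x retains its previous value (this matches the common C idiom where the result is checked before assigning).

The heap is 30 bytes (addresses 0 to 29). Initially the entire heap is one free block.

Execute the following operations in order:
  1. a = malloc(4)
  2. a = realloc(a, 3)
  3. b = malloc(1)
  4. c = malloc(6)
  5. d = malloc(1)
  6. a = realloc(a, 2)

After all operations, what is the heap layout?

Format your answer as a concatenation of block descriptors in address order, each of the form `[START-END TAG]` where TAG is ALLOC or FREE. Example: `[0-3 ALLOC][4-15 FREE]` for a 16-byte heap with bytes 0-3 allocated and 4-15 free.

Answer: [0-1 ALLOC][2-2 FREE][3-3 ALLOC][4-9 ALLOC][10-10 ALLOC][11-29 FREE]

Derivation:
Op 1: a = malloc(4) -> a = 0; heap: [0-3 ALLOC][4-29 FREE]
Op 2: a = realloc(a, 3) -> a = 0; heap: [0-2 ALLOC][3-29 FREE]
Op 3: b = malloc(1) -> b = 3; heap: [0-2 ALLOC][3-3 ALLOC][4-29 FREE]
Op 4: c = malloc(6) -> c = 4; heap: [0-2 ALLOC][3-3 ALLOC][4-9 ALLOC][10-29 FREE]
Op 5: d = malloc(1) -> d = 10; heap: [0-2 ALLOC][3-3 ALLOC][4-9 ALLOC][10-10 ALLOC][11-29 FREE]
Op 6: a = realloc(a, 2) -> a = 0; heap: [0-1 ALLOC][2-2 FREE][3-3 ALLOC][4-9 ALLOC][10-10 ALLOC][11-29 FREE]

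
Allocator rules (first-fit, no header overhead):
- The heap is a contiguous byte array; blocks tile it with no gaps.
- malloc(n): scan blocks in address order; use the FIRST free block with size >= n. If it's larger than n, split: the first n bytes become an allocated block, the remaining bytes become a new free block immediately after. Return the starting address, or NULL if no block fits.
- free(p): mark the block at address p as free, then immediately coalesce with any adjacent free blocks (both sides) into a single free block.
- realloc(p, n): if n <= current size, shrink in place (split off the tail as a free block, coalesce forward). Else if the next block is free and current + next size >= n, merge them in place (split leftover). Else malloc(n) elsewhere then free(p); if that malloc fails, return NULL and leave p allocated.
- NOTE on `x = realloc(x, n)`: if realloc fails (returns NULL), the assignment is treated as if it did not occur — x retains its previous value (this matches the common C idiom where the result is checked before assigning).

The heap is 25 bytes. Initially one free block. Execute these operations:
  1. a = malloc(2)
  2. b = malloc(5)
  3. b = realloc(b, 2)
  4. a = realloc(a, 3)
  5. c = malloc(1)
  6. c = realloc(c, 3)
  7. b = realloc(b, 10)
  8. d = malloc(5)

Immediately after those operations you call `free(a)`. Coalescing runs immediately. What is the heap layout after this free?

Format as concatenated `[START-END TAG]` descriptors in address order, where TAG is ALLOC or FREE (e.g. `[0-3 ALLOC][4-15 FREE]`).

Answer: [0-6 FREE][7-9 ALLOC][10-19 ALLOC][20-24 ALLOC]

Derivation:
Op 1: a = malloc(2) -> a = 0; heap: [0-1 ALLOC][2-24 FREE]
Op 2: b = malloc(5) -> b = 2; heap: [0-1 ALLOC][2-6 ALLOC][7-24 FREE]
Op 3: b = realloc(b, 2) -> b = 2; heap: [0-1 ALLOC][2-3 ALLOC][4-24 FREE]
Op 4: a = realloc(a, 3) -> a = 4; heap: [0-1 FREE][2-3 ALLOC][4-6 ALLOC][7-24 FREE]
Op 5: c = malloc(1) -> c = 0; heap: [0-0 ALLOC][1-1 FREE][2-3 ALLOC][4-6 ALLOC][7-24 FREE]
Op 6: c = realloc(c, 3) -> c = 7; heap: [0-1 FREE][2-3 ALLOC][4-6 ALLOC][7-9 ALLOC][10-24 FREE]
Op 7: b = realloc(b, 10) -> b = 10; heap: [0-3 FREE][4-6 ALLOC][7-9 ALLOC][10-19 ALLOC][20-24 FREE]
Op 8: d = malloc(5) -> d = 20; heap: [0-3 FREE][4-6 ALLOC][7-9 ALLOC][10-19 ALLOC][20-24 ALLOC]
free(a): a = 4 -> block [4-6 ALLOC]; mark free, coalesce with adjacent free neighbors -> [0-6 FREE][7-9 ALLOC][10-19 ALLOC][20-24 ALLOC]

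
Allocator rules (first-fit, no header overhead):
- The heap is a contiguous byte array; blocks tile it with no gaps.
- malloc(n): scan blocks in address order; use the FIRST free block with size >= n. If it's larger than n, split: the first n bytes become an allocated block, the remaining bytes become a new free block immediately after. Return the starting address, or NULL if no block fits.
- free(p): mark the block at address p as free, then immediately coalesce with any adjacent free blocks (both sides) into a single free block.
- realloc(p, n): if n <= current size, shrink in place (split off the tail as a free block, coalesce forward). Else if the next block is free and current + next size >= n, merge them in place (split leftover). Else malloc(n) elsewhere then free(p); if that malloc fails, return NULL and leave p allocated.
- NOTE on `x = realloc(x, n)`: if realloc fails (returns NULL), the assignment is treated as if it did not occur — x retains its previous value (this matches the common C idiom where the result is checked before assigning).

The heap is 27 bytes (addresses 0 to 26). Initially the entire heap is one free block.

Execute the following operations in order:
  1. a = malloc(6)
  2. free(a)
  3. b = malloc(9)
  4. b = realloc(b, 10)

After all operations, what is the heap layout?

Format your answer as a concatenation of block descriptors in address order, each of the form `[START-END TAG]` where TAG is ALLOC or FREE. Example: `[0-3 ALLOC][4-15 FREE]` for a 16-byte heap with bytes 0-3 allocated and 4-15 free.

Answer: [0-9 ALLOC][10-26 FREE]

Derivation:
Op 1: a = malloc(6) -> a = 0; heap: [0-5 ALLOC][6-26 FREE]
Op 2: free(a) -> (freed a); heap: [0-26 FREE]
Op 3: b = malloc(9) -> b = 0; heap: [0-8 ALLOC][9-26 FREE]
Op 4: b = realloc(b, 10) -> b = 0; heap: [0-9 ALLOC][10-26 FREE]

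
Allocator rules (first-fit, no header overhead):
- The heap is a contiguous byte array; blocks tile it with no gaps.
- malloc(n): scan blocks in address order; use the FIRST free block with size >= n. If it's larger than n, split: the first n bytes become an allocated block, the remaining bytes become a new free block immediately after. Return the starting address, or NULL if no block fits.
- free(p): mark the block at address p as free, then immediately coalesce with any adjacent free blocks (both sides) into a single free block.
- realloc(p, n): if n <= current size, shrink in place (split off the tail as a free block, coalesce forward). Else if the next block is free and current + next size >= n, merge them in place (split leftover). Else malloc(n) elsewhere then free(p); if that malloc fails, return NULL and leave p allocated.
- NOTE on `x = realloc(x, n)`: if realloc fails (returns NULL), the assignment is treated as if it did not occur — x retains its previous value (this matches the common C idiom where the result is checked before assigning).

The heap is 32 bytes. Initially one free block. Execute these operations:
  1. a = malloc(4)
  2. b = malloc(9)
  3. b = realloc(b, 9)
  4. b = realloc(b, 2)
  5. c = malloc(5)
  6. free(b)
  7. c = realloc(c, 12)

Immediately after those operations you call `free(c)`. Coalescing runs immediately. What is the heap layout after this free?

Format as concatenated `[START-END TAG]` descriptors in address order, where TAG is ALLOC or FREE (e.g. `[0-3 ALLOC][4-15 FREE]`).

Op 1: a = malloc(4) -> a = 0; heap: [0-3 ALLOC][4-31 FREE]
Op 2: b = malloc(9) -> b = 4; heap: [0-3 ALLOC][4-12 ALLOC][13-31 FREE]
Op 3: b = realloc(b, 9) -> b = 4; heap: [0-3 ALLOC][4-12 ALLOC][13-31 FREE]
Op 4: b = realloc(b, 2) -> b = 4; heap: [0-3 ALLOC][4-5 ALLOC][6-31 FREE]
Op 5: c = malloc(5) -> c = 6; heap: [0-3 ALLOC][4-5 ALLOC][6-10 ALLOC][11-31 FREE]
Op 6: free(b) -> (freed b); heap: [0-3 ALLOC][4-5 FREE][6-10 ALLOC][11-31 FREE]
Op 7: c = realloc(c, 12) -> c = 6; heap: [0-3 ALLOC][4-5 FREE][6-17 ALLOC][18-31 FREE]
free(c): c = 6 -> block [6-17 ALLOC]; mark free, coalesce with adjacent free neighbors -> [0-3 ALLOC][4-31 FREE]

Answer: [0-3 ALLOC][4-31 FREE]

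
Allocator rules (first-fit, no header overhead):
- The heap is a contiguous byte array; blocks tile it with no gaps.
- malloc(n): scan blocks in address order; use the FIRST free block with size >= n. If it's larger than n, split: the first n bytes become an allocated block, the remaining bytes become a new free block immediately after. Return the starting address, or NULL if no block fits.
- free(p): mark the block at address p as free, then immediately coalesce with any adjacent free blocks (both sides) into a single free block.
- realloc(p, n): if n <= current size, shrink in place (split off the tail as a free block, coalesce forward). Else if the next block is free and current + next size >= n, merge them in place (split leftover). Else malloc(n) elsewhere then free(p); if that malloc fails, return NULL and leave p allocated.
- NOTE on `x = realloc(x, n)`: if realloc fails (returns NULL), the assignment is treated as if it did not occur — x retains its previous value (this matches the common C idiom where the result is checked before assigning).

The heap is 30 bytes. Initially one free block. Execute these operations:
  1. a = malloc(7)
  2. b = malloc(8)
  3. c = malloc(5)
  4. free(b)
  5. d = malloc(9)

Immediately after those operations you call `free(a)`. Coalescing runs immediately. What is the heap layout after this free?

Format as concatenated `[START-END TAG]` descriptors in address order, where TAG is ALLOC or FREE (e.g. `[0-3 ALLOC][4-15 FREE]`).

Op 1: a = malloc(7) -> a = 0; heap: [0-6 ALLOC][7-29 FREE]
Op 2: b = malloc(8) -> b = 7; heap: [0-6 ALLOC][7-14 ALLOC][15-29 FREE]
Op 3: c = malloc(5) -> c = 15; heap: [0-6 ALLOC][7-14 ALLOC][15-19 ALLOC][20-29 FREE]
Op 4: free(b) -> (freed b); heap: [0-6 ALLOC][7-14 FREE][15-19 ALLOC][20-29 FREE]
Op 5: d = malloc(9) -> d = 20; heap: [0-6 ALLOC][7-14 FREE][15-19 ALLOC][20-28 ALLOC][29-29 FREE]
free(a): a = 0 -> block [0-6 ALLOC]; mark free, coalesce with adjacent free neighbors -> [0-14 FREE][15-19 ALLOC][20-28 ALLOC][29-29 FREE]

Answer: [0-14 FREE][15-19 ALLOC][20-28 ALLOC][29-29 FREE]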